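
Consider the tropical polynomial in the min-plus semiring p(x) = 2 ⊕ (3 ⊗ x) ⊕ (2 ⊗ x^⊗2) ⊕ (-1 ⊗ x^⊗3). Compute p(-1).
p(-1) = -4

A tropical monomial a ⊗ x^⊗i evaluates to a + i · x. Evaluating each term at x = -1:
  Term 0 contributes 2 + 0 · -1 = 2
  Term 1 contributes 3 + 1 · -1 = 2
  Term 2 contributes 2 + 2 · -1 = 0
  Term 3 contributes -1 + 3 · -1 = -4
p(-1) = ⊕ of these = min[2, 2, 0, -4] = -4.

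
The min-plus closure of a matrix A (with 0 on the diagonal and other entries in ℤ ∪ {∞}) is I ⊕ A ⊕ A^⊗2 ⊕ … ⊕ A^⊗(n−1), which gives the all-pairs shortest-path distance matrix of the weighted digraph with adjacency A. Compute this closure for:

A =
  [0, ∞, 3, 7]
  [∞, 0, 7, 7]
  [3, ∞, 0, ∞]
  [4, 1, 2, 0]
Closure =
  [0, 8, 3, 7]
  [10, 0, 7, 7]
  [3, 11, 0, 10]
  [4, 1, 2, 0]

This is the Floyd-Warshall all-pairs shortest-path computation. For each intermediate vertex k = 0, 1, …, 3, update dist[i][j] ← min(dist[i][j], dist[i][k] + dist[k][j]). The final matrix gives, for each (i, j), the minimum total weight of any directed path from i to j (possibly empty when i = j).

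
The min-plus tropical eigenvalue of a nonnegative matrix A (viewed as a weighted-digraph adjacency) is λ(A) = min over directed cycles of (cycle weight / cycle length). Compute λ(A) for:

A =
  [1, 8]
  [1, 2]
λ(A) = 1

Enumerate directed cycles and compute their means (weight / length). Sample:
  cycle 0 → 0: weight = 1, length = 1, mean = 1/1 ≈ 1.000
  cycle 1 → 1: weight = 2, length = 1, mean = 2/1 ≈ 2.000
  cycle 0 → 1 → 0: weight = 9, length = 2, mean = 9/2 ≈ 4.500
  cycle 1 → 0 → 1: weight = 9, length = 2, mean = 9/2 ≈ 4.500
Minimum mean = 1.000, attained e.g. along the cycle 0 → 0 with weight 1 and length 1. So λ(A) = 1/1 = 1.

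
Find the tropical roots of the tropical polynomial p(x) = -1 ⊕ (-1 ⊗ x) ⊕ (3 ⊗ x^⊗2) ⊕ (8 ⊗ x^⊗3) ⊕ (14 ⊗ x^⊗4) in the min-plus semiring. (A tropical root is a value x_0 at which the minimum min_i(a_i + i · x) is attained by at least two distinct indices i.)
Roots: {-6, -5, -4, 0}

Each tropical root is a break point of the lower envelope of the lines y = a_i + i · x (there are 5 lines, with slopes 0, 1, ..., 4). Only the lines that attain the minimum somewhere contribute to roots; other lines are dominated. Here the surviving (envelope) indices are i = 4, i = 3, i = 2, i = 1, i = 0.
Intersections between consecutive envelope lines give the roots: for adjacent envelope indices i < j the intersection is x = (a_i − a_j) / (j − i). Reading off the sorted break points: {-6, -5, -4, 0}.
Verification: at each break x_0, at least two indices attain the minimum of min_i(a_i + i · x_0).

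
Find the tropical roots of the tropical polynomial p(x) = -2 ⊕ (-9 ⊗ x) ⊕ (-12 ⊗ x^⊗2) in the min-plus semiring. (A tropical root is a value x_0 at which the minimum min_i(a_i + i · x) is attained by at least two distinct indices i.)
Roots: {3, 7}

Each tropical root is a break point of the lower envelope of the lines y = a_i + i · x (there are 3 lines, with slopes 0, 1, ..., 2). Only the lines that attain the minimum somewhere contribute to roots; other lines are dominated. Here the surviving (envelope) indices are i = 2, i = 1, i = 0.
Intersections between consecutive envelope lines give the roots: for adjacent envelope indices i < j the intersection is x = (a_i − a_j) / (j − i). Reading off the sorted break points: {3, 7}.
Verification: at each break x_0, at least two indices attain the minimum of min_i(a_i + i · x_0).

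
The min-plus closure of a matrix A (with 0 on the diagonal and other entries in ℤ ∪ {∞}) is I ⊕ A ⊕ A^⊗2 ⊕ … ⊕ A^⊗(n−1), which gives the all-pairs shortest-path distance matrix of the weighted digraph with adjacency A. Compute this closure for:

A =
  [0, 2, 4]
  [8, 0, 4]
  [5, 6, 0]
Closure =
  [0, 2, 4]
  [8, 0, 4]
  [5, 6, 0]

This is the Floyd-Warshall all-pairs shortest-path computation. For each intermediate vertex k = 0, 1, …, 2, update dist[i][j] ← min(dist[i][j], dist[i][k] + dist[k][j]). The final matrix gives, for each (i, j), the minimum total weight of any directed path from i to j (possibly empty when i = j).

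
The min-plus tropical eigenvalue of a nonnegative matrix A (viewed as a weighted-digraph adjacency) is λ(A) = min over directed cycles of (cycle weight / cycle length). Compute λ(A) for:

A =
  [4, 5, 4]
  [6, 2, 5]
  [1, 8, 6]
λ(A) = 2

Enumerate directed cycles and compute their means (weight / length). Sample:
  cycle 0 → 0: weight = 4, length = 1, mean = 4/1 ≈ 4.000
  cycle 1 → 1: weight = 2, length = 1, mean = 2/1 ≈ 2.000
  cycle 2 → 2: weight = 6, length = 1, mean = 6/1 ≈ 6.000
  cycle 0 → 1 → 0: weight = 11, length = 2, mean = 11/2 ≈ 5.500
  cycle 0 → 2 → 0: weight = 5, length = 2, mean = 5/2 ≈ 2.500
  cycle 1 → 0 → 1: weight = 11, length = 2, mean = 11/2 ≈ 5.500
Minimum mean = 2.000, attained e.g. along the cycle 1 → 1 with weight 2 and length 1. So λ(A) = 2/1 = 2.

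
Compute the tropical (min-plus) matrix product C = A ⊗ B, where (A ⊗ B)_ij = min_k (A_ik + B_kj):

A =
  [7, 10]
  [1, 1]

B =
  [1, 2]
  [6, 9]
A ⊗ B =
  [8, 9]
  [2, 3]

Apply the min-plus product entry-by-entry:
  C[0][0] = min over k of (A[0][0] + B[0][0] = 7 + 1 = 8, A[0][1] + B[1][0] = 10 + 6 = 16) = 8 (attained at k = 0)
  C[0][1] = min over k of (A[0][0] + B[0][1] = 7 + 2 = 9, A[0][1] + B[1][1] = 10 + 9 = 19) = 9 (attained at k = 0)
  C[1][0] = min over k of (A[1][0] + B[0][0] = 1 + 1 = 2, A[1][1] + B[1][0] = 1 + 6 = 7) = 2 (attained at k = 0)
  C[1][1] = min over k of (A[1][0] + B[0][1] = 1 + 2 = 3, A[1][1] + B[1][1] = 1 + 9 = 10) = 3 (attained at k = 0)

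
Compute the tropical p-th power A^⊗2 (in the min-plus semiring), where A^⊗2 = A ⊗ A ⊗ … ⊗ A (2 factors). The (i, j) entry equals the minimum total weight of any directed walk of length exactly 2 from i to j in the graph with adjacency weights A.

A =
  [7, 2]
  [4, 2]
A^⊗2 =
  [6, 4]
  [6, 4]

Each entry (A^⊗2)_ij equals the minimum over all length-2 walks i = v_0 → v_1 → … → v_2 = j of Σ_t A[v_t][v_{t+1}]. For example, for (i, j) = (0, 1) we minimise over 2 possible intermediate vertex sequences; the minimum is 4, attained along the walk 0 → 1 → 1.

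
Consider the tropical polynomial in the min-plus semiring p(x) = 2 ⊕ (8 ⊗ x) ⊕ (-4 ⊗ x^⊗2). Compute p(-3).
p(-3) = -10

A tropical monomial a ⊗ x^⊗i evaluates to a + i · x. Evaluating each term at x = -3:
  Term 0 contributes 2 + 0 · -3 = 2
  Term 1 contributes 8 + 1 · -3 = 5
  Term 2 contributes -4 + 2 · -3 = -10
p(-3) = ⊕ of these = min[2, 5, -10] = -10.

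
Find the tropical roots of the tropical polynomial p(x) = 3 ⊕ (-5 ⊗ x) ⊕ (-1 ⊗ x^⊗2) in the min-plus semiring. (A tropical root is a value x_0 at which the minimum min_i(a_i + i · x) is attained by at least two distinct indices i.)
Roots: {-4, 8}

Each tropical root is a break point of the lower envelope of the lines y = a_i + i · x (there are 3 lines, with slopes 0, 1, ..., 2). Only the lines that attain the minimum somewhere contribute to roots; other lines are dominated. Here the surviving (envelope) indices are i = 2, i = 1, i = 0.
Intersections between consecutive envelope lines give the roots: for adjacent envelope indices i < j the intersection is x = (a_i − a_j) / (j − i). Reading off the sorted break points: {-4, 8}.
Verification: at each break x_0, at least two indices attain the minimum of min_i(a_i + i · x_0).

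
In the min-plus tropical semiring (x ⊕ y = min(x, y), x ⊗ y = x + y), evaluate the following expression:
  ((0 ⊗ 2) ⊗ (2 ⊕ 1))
((0 ⊗ 2) ⊗ (2 ⊕ 1)) = 3

Expand innermost to outermost. Recall ⊕ takes the minimum of its arguments and ⊗ takes their sum. Working out the expression ((0 ⊗ 2) ⊗ (2 ⊕ 1)) gives 3.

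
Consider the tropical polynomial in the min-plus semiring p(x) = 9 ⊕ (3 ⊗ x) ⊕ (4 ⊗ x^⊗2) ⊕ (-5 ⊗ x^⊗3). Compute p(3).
p(3) = 4

A tropical monomial a ⊗ x^⊗i evaluates to a + i · x. Evaluating each term at x = 3:
  Term 0 contributes 9 + 0 · 3 = 9
  Term 1 contributes 3 + 1 · 3 = 6
  Term 2 contributes 4 + 2 · 3 = 10
  Term 3 contributes -5 + 3 · 3 = 4
p(3) = ⊕ of these = min[9, 6, 10, 4] = 4.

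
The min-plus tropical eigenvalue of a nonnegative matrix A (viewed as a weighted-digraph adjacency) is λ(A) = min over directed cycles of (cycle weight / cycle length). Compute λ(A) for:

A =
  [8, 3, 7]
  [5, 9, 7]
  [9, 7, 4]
λ(A) = 4

Enumerate directed cycles and compute their means (weight / length). Sample:
  cycle 0 → 0: weight = 8, length = 1, mean = 8/1 ≈ 8.000
  cycle 1 → 1: weight = 9, length = 1, mean = 9/1 ≈ 9.000
  cycle 2 → 2: weight = 4, length = 1, mean = 4/1 ≈ 4.000
  cycle 0 → 1 → 0: weight = 8, length = 2, mean = 8/2 ≈ 4.000
  cycle 0 → 2 → 0: weight = 16, length = 2, mean = 16/2 ≈ 8.000
  cycle 1 → 0 → 1: weight = 8, length = 2, mean = 8/2 ≈ 4.000
Minimum mean = 4.000, attained e.g. along the cycle 2 → 2 with weight 4 and length 1. So λ(A) = 4/1 = 4.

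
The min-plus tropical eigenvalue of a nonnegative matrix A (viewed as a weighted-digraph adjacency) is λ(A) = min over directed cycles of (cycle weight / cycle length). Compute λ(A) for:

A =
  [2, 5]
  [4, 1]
λ(A) = 1

Enumerate directed cycles and compute their means (weight / length). Sample:
  cycle 0 → 0: weight = 2, length = 1, mean = 2/1 ≈ 2.000
  cycle 1 → 1: weight = 1, length = 1, mean = 1/1 ≈ 1.000
  cycle 0 → 1 → 0: weight = 9, length = 2, mean = 9/2 ≈ 4.500
  cycle 1 → 0 → 1: weight = 9, length = 2, mean = 9/2 ≈ 4.500
Minimum mean = 1.000, attained e.g. along the cycle 1 → 1 with weight 1 and length 1. So λ(A) = 1/1 = 1.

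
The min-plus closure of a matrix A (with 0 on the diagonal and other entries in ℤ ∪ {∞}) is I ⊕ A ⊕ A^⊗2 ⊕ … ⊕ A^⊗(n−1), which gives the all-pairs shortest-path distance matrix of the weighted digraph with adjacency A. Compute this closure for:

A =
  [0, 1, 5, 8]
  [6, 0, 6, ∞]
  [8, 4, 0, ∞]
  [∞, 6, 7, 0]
Closure =
  [0, 1, 5, 8]
  [6, 0, 6, 14]
  [8, 4, 0, 16]
  [12, 6, 7, 0]

This is the Floyd-Warshall all-pairs shortest-path computation. For each intermediate vertex k = 0, 1, …, 3, update dist[i][j] ← min(dist[i][j], dist[i][k] + dist[k][j]). The final matrix gives, for each (i, j), the minimum total weight of any directed path from i to j (possibly empty when i = j).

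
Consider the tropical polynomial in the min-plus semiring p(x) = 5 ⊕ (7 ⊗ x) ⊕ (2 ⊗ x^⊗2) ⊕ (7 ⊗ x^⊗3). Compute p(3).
p(3) = 5

A tropical monomial a ⊗ x^⊗i evaluates to a + i · x. Evaluating each term at x = 3:
  Term 0 contributes 5 + 0 · 3 = 5
  Term 1 contributes 7 + 1 · 3 = 10
  Term 2 contributes 2 + 2 · 3 = 8
  Term 3 contributes 7 + 3 · 3 = 16
p(3) = ⊕ of these = min[5, 10, 8, 16] = 5.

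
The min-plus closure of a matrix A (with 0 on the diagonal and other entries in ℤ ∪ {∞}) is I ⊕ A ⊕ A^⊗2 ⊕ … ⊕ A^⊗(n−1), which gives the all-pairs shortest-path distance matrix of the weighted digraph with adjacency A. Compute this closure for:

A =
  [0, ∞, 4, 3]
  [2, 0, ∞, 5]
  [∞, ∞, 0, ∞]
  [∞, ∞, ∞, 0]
Closure =
  [0, ∞, 4, 3]
  [2, 0, 6, 5]
  [∞, ∞, 0, ∞]
  [∞, ∞, ∞, 0]

This is the Floyd-Warshall all-pairs shortest-path computation. For each intermediate vertex k = 0, 1, …, 3, update dist[i][j] ← min(dist[i][j], dist[i][k] + dist[k][j]). The final matrix gives, for each (i, j), the minimum total weight of any directed path from i to j (possibly empty when i = j).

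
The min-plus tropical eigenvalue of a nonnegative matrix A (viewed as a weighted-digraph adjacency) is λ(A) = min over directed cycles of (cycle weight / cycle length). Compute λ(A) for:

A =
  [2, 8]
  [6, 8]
λ(A) = 2

Enumerate directed cycles and compute their means (weight / length). Sample:
  cycle 0 → 0: weight = 2, length = 1, mean = 2/1 ≈ 2.000
  cycle 1 → 1: weight = 8, length = 1, mean = 8/1 ≈ 8.000
  cycle 0 → 1 → 0: weight = 14, length = 2, mean = 14/2 ≈ 7.000
  cycle 1 → 0 → 1: weight = 14, length = 2, mean = 14/2 ≈ 7.000
Minimum mean = 2.000, attained e.g. along the cycle 0 → 0 with weight 2 and length 1. So λ(A) = 2/1 = 2.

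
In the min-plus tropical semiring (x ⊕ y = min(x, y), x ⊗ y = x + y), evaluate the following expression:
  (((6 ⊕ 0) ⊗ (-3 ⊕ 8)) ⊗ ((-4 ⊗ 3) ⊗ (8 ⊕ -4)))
(((6 ⊕ 0) ⊗ (-3 ⊕ 8)) ⊗ ((-4 ⊗ 3) ⊗ (8 ⊕ -4))) = -8

Expand innermost to outermost. Recall ⊕ takes the minimum of its arguments and ⊗ takes their sum. Working out the expression (((6 ⊕ 0) ⊗ (-3 ⊕ 8)) ⊗ ((-4 ⊗ 3) ⊗ (8 ⊕ -4))) gives -8.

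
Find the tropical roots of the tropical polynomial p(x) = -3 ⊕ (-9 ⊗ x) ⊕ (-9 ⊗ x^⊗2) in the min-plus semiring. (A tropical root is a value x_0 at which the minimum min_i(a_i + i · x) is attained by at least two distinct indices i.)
Roots: {0, 6}

Each tropical root is a break point of the lower envelope of the lines y = a_i + i · x (there are 3 lines, with slopes 0, 1, ..., 2). Only the lines that attain the minimum somewhere contribute to roots; other lines are dominated. Here the surviving (envelope) indices are i = 2, i = 1, i = 0.
Intersections between consecutive envelope lines give the roots: for adjacent envelope indices i < j the intersection is x = (a_i − a_j) / (j − i). Reading off the sorted break points: {0, 6}.
Verification: at each break x_0, at least two indices attain the minimum of min_i(a_i + i · x_0).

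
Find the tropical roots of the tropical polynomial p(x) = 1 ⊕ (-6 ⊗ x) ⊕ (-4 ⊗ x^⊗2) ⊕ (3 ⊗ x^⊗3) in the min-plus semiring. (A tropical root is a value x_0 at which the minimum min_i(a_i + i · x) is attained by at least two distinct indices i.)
Roots: {-7, -2, 7}

Each tropical root is a break point of the lower envelope of the lines y = a_i + i · x (there are 4 lines, with slopes 0, 1, ..., 3). Only the lines that attain the minimum somewhere contribute to roots; other lines are dominated. Here the surviving (envelope) indices are i = 3, i = 2, i = 1, i = 0.
Intersections between consecutive envelope lines give the roots: for adjacent envelope indices i < j the intersection is x = (a_i − a_j) / (j − i). Reading off the sorted break points: {-7, -2, 7}.
Verification: at each break x_0, at least two indices attain the minimum of min_i(a_i + i · x_0).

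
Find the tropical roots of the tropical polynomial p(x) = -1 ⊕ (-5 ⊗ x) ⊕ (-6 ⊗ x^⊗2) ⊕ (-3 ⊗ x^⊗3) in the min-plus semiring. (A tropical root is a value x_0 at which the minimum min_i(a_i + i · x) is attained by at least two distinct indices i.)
Roots: {-3, 1, 4}

Each tropical root is a break point of the lower envelope of the lines y = a_i + i · x (there are 4 lines, with slopes 0, 1, ..., 3). Only the lines that attain the minimum somewhere contribute to roots; other lines are dominated. Here the surviving (envelope) indices are i = 3, i = 2, i = 1, i = 0.
Intersections between consecutive envelope lines give the roots: for adjacent envelope indices i < j the intersection is x = (a_i − a_j) / (j − i). Reading off the sorted break points: {-3, 1, 4}.
Verification: at each break x_0, at least two indices attain the minimum of min_i(a_i + i · x_0).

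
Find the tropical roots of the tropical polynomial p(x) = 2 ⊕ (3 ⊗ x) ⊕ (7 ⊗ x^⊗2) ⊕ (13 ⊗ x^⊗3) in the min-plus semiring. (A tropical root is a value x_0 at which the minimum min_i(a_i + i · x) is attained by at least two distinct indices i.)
Roots: {-6, -4, -1}

Each tropical root is a break point of the lower envelope of the lines y = a_i + i · x (there are 4 lines, with slopes 0, 1, ..., 3). Only the lines that attain the minimum somewhere contribute to roots; other lines are dominated. Here the surviving (envelope) indices are i = 3, i = 2, i = 1, i = 0.
Intersections between consecutive envelope lines give the roots: for adjacent envelope indices i < j the intersection is x = (a_i − a_j) / (j − i). Reading off the sorted break points: {-6, -4, -1}.
Verification: at each break x_0, at least two indices attain the minimum of min_i(a_i + i · x_0).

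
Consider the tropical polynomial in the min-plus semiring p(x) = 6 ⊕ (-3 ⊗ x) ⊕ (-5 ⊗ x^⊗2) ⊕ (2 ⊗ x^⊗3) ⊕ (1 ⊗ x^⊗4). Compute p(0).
p(0) = -5

A tropical monomial a ⊗ x^⊗i evaluates to a + i · x. Evaluating each term at x = 0:
  Term 0 contributes 6 + 0 · 0 = 6
  Term 1 contributes -3 + 1 · 0 = -3
  Term 2 contributes -5 + 2 · 0 = -5
  Term 3 contributes 2 + 3 · 0 = 2
  Term 4 contributes 1 + 4 · 0 = 1
p(0) = ⊕ of these = min[6, -3, -5, 2, 1] = -5.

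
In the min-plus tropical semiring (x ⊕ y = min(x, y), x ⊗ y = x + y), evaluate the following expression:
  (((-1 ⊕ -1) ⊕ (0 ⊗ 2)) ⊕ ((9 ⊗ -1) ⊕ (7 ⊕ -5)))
(((-1 ⊕ -1) ⊕ (0 ⊗ 2)) ⊕ ((9 ⊗ -1) ⊕ (7 ⊕ -5))) = -5

Expand innermost to outermost. Recall ⊕ takes the minimum of its arguments and ⊗ takes their sum. Working out the expression (((-1 ⊕ -1) ⊕ (0 ⊗ 2)) ⊕ ((9 ⊗ -1) ⊕ (7 ⊕ -5))) gives -5.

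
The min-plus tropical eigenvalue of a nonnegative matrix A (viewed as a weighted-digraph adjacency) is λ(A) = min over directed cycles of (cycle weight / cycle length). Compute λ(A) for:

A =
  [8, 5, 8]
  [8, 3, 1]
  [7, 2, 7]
λ(A) = 3/2

Enumerate directed cycles and compute their means (weight / length). Sample:
  cycle 0 → 0: weight = 8, length = 1, mean = 8/1 ≈ 8.000
  cycle 1 → 1: weight = 3, length = 1, mean = 3/1 ≈ 3.000
  cycle 2 → 2: weight = 7, length = 1, mean = 7/1 ≈ 7.000
  cycle 0 → 1 → 0: weight = 13, length = 2, mean = 13/2 ≈ 6.500
  cycle 0 → 2 → 0: weight = 15, length = 2, mean = 15/2 ≈ 7.500
  cycle 1 → 0 → 1: weight = 13, length = 2, mean = 13/2 ≈ 6.500
Minimum mean = 1.500, attained e.g. along the cycle 1 → 2 → 1 with weight 3 and length 2. So λ(A) = 3/2 = 3/2.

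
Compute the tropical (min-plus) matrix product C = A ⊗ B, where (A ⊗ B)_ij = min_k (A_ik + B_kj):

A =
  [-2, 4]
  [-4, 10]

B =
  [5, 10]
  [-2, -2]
A ⊗ B =
  [2, 2]
  [1, 6]

Apply the min-plus product entry-by-entry:
  C[0][0] = min over k of (A[0][0] + B[0][0] = -2 + 5 = 3, A[0][1] + B[1][0] = 4 + -2 = 2) = 2 (attained at k = 1)
  C[0][1] = min over k of (A[0][0] + B[0][1] = -2 + 10 = 8, A[0][1] + B[1][1] = 4 + -2 = 2) = 2 (attained at k = 1)
  C[1][0] = min over k of (A[1][0] + B[0][0] = -4 + 5 = 1, A[1][1] + B[1][0] = 10 + -2 = 8) = 1 (attained at k = 0)
  C[1][1] = min over k of (A[1][0] + B[0][1] = -4 + 10 = 6, A[1][1] + B[1][1] = 10 + -2 = 8) = 6 (attained at k = 0)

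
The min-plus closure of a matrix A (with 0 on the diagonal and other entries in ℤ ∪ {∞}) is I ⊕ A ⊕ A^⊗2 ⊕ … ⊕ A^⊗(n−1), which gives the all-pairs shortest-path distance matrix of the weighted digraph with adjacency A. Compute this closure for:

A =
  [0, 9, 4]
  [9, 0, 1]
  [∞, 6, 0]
Closure =
  [0, 9, 4]
  [9, 0, 1]
  [15, 6, 0]

This is the Floyd-Warshall all-pairs shortest-path computation. For each intermediate vertex k = 0, 1, …, 2, update dist[i][j] ← min(dist[i][j], dist[i][k] + dist[k][j]). The final matrix gives, for each (i, j), the minimum total weight of any directed path from i to j (possibly empty when i = j).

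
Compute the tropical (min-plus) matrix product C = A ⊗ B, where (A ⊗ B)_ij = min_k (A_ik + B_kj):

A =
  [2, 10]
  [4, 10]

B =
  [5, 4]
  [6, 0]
A ⊗ B =
  [7, 6]
  [9, 8]

Apply the min-plus product entry-by-entry:
  C[0][0] = min over k of (A[0][0] + B[0][0] = 2 + 5 = 7, A[0][1] + B[1][0] = 10 + 6 = 16) = 7 (attained at k = 0)
  C[0][1] = min over k of (A[0][0] + B[0][1] = 2 + 4 = 6, A[0][1] + B[1][1] = 10 + 0 = 10) = 6 (attained at k = 0)
  C[1][0] = min over k of (A[1][0] + B[0][0] = 4 + 5 = 9, A[1][1] + B[1][0] = 10 + 6 = 16) = 9 (attained at k = 0)
  C[1][1] = min over k of (A[1][0] + B[0][1] = 4 + 4 = 8, A[1][1] + B[1][1] = 10 + 0 = 10) = 8 (attained at k = 0)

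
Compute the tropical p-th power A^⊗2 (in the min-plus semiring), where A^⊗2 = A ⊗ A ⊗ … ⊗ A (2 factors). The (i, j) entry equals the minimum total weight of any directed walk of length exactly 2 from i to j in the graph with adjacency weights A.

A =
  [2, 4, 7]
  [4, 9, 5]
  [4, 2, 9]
A^⊗2 =
  [4, 6, 9]
  [6, 7, 11]
  [6, 8, 7]

Each entry (A^⊗2)_ij equals the minimum over all length-2 walks i = v_0 → v_1 → … → v_2 = j of Σ_t A[v_t][v_{t+1}]. For example, for (i, j) = (0, 2) we minimise over 3 possible intermediate vertex sequences; the minimum is 9, attained along the walk 0 → 0 → 2.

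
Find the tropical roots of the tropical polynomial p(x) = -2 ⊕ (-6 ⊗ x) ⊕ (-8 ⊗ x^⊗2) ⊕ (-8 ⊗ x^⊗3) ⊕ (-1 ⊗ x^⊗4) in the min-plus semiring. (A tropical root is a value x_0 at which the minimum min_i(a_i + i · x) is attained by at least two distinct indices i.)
Roots: {-7, 0, 2, 4}

Each tropical root is a break point of the lower envelope of the lines y = a_i + i · x (there are 5 lines, with slopes 0, 1, ..., 4). Only the lines that attain the minimum somewhere contribute to roots; other lines are dominated. Here the surviving (envelope) indices are i = 4, i = 3, i = 2, i = 1, i = 0.
Intersections between consecutive envelope lines give the roots: for adjacent envelope indices i < j the intersection is x = (a_i − a_j) / (j − i). Reading off the sorted break points: {-7, 0, 2, 4}.
Verification: at each break x_0, at least two indices attain the minimum of min_i(a_i + i · x_0).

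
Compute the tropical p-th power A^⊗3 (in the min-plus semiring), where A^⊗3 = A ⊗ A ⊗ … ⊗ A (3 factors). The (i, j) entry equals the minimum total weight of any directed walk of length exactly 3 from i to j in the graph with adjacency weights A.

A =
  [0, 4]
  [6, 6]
A^⊗3 =
  [0, 4]
  [6, 10]

Each entry (A^⊗3)_ij equals the minimum over all length-3 walks i = v_0 → v_1 → … → v_3 = j of Σ_t A[v_t][v_{t+1}]. For example, for (i, j) = (0, 1) we minimise over 4 possible intermediate vertex sequences; the minimum is 4, attained along the walk 0 → 0 → 0 → 1.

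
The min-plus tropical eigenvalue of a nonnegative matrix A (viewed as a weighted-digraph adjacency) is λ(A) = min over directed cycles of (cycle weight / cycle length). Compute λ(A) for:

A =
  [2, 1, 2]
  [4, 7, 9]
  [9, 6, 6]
λ(A) = 2

Enumerate directed cycles and compute their means (weight / length). Sample:
  cycle 0 → 0: weight = 2, length = 1, mean = 2/1 ≈ 2.000
  cycle 1 → 1: weight = 7, length = 1, mean = 7/1 ≈ 7.000
  cycle 2 → 2: weight = 6, length = 1, mean = 6/1 ≈ 6.000
  cycle 0 → 1 → 0: weight = 5, length = 2, mean = 5/2 ≈ 2.500
  cycle 0 → 2 → 0: weight = 11, length = 2, mean = 11/2 ≈ 5.500
  cycle 1 → 0 → 1: weight = 5, length = 2, mean = 5/2 ≈ 2.500
Minimum mean = 2.000, attained e.g. along the cycle 0 → 0 with weight 2 and length 1. So λ(A) = 2/1 = 2.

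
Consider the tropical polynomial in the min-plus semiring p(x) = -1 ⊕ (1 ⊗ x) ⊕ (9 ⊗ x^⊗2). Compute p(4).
p(4) = -1

A tropical monomial a ⊗ x^⊗i evaluates to a + i · x. Evaluating each term at x = 4:
  Term 0 contributes -1 + 0 · 4 = -1
  Term 1 contributes 1 + 1 · 4 = 5
  Term 2 contributes 9 + 2 · 4 = 17
p(4) = ⊕ of these = min[-1, 5, 17] = -1.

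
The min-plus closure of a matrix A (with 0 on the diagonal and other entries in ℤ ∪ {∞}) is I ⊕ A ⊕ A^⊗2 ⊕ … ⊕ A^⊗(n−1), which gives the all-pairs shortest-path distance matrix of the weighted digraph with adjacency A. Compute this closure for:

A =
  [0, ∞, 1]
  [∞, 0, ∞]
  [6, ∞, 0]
Closure =
  [0, ∞, 1]
  [∞, 0, ∞]
  [6, ∞, 0]

This is the Floyd-Warshall all-pairs shortest-path computation. For each intermediate vertex k = 0, 1, …, 2, update dist[i][j] ← min(dist[i][j], dist[i][k] + dist[k][j]). The final matrix gives, for each (i, j), the minimum total weight of any directed path from i to j (possibly empty when i = j).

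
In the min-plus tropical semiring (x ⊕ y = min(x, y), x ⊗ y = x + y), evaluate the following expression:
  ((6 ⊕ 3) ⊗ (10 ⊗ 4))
((6 ⊕ 3) ⊗ (10 ⊗ 4)) = 17

Expand innermost to outermost. Recall ⊕ takes the minimum of its arguments and ⊗ takes their sum. Working out the expression ((6 ⊕ 3) ⊗ (10 ⊗ 4)) gives 17.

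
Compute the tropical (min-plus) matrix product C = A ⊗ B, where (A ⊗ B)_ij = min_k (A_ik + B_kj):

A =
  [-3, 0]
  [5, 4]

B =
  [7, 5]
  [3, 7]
A ⊗ B =
  [3, 2]
  [7, 10]

Apply the min-plus product entry-by-entry:
  C[0][0] = min over k of (A[0][0] + B[0][0] = -3 + 7 = 4, A[0][1] + B[1][0] = 0 + 3 = 3) = 3 (attained at k = 1)
  C[0][1] = min over k of (A[0][0] + B[0][1] = -3 + 5 = 2, A[0][1] + B[1][1] = 0 + 7 = 7) = 2 (attained at k = 0)
  C[1][0] = min over k of (A[1][0] + B[0][0] = 5 + 7 = 12, A[1][1] + B[1][0] = 4 + 3 = 7) = 7 (attained at k = 1)
  C[1][1] = min over k of (A[1][0] + B[0][1] = 5 + 5 = 10, A[1][1] + B[1][1] = 4 + 7 = 11) = 10 (attained at k = 0)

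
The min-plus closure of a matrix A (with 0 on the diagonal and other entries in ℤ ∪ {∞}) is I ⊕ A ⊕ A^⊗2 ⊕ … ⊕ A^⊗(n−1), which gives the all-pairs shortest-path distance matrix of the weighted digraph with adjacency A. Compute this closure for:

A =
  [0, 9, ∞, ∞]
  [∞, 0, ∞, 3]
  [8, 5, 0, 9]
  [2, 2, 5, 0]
Closure =
  [0, 9, 17, 12]
  [5, 0, 8, 3]
  [8, 5, 0, 8]
  [2, 2, 5, 0]

This is the Floyd-Warshall all-pairs shortest-path computation. For each intermediate vertex k = 0, 1, …, 3, update dist[i][j] ← min(dist[i][j], dist[i][k] + dist[k][j]). The final matrix gives, for each (i, j), the minimum total weight of any directed path from i to j (possibly empty when i = j).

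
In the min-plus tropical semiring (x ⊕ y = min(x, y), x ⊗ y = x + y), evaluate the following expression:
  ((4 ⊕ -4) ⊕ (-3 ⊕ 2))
((4 ⊕ -4) ⊕ (-3 ⊕ 2)) = -4

Expand innermost to outermost. Recall ⊕ takes the minimum of its arguments and ⊗ takes their sum. Working out the expression ((4 ⊕ -4) ⊕ (-3 ⊕ 2)) gives -4.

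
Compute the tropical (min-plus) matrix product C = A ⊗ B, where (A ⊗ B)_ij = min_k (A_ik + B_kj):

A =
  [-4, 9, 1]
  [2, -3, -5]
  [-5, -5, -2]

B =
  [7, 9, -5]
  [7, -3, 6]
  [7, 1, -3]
A ⊗ B =
  [3, 2, -9]
  [2, -6, -8]
  [2, -8, -10]

Apply the min-plus product entry-by-entry:
  C[0][0] = min over k of (A[0][0] + B[0][0] = -4 + 7 = 3, A[0][1] + B[1][0] = 9 + 7 = 16, A[0][2] + B[2][0] = 1 + 7 = 8) = 3 (attained at k = 0)
  C[0][1] = min over k of (A[0][0] + B[0][1] = -4 + 9 = 5, A[0][1] + B[1][1] = 9 + -3 = 6, A[0][2] + B[2][1] = 1 + 1 = 2) = 2 (attained at k = 2)
  C[0][2] = min over k of (A[0][0] + B[0][2] = -4 + -5 = -9, A[0][1] + B[1][2] = 9 + 6 = 15, A[0][2] + B[2][2] = 1 + -3 = -2) = -9 (attained at k = 0)
  C[1][0] = min over k of (A[1][0] + B[0][0] = 2 + 7 = 9, A[1][1] + B[1][0] = -3 + 7 = 4, A[1][2] + B[2][0] = -5 + 7 = 2) = 2 (attained at k = 2)
  C[1][1] = min over k of (A[1][0] + B[0][1] = 2 + 9 = 11, A[1][1] + B[1][1] = -3 + -3 = -6, A[1][2] + B[2][1] = -5 + 1 = -4) = -6 (attained at k = 1)
  C[1][2] = min over k of (A[1][0] + B[0][2] = 2 + -5 = -3, A[1][1] + B[1][2] = -3 + 6 = 3, A[1][2] + B[2][2] = -5 + -3 = -8) = -8 (attained at k = 2)
  C[2][0] = min over k of (A[2][0] + B[0][0] = -5 + 7 = 2, A[2][1] + B[1][0] = -5 + 7 = 2, A[2][2] + B[2][0] = -2 + 7 = 5) = 2 (attained at k = 0)
  C[2][1] = min over k of (A[2][0] + B[0][1] = -5 + 9 = 4, A[2][1] + B[1][1] = -5 + -3 = -8, A[2][2] + B[2][1] = -2 + 1 = -1) = -8 (attained at k = 1)
  C[2][2] = min over k of (A[2][0] + B[0][2] = -5 + -5 = -10, A[2][1] + B[1][2] = -5 + 6 = 1, A[2][2] + B[2][2] = -2 + -3 = -5) = -10 (attained at k = 0)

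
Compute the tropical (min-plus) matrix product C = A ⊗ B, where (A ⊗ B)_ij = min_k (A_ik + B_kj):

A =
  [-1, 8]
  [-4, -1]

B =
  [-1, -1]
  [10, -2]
A ⊗ B =
  [-2, -2]
  [-5, -5]

Apply the min-plus product entry-by-entry:
  C[0][0] = min over k of (A[0][0] + B[0][0] = -1 + -1 = -2, A[0][1] + B[1][0] = 8 + 10 = 18) = -2 (attained at k = 0)
  C[0][1] = min over k of (A[0][0] + B[0][1] = -1 + -1 = -2, A[0][1] + B[1][1] = 8 + -2 = 6) = -2 (attained at k = 0)
  C[1][0] = min over k of (A[1][0] + B[0][0] = -4 + -1 = -5, A[1][1] + B[1][0] = -1 + 10 = 9) = -5 (attained at k = 0)
  C[1][1] = min over k of (A[1][0] + B[0][1] = -4 + -1 = -5, A[1][1] + B[1][1] = -1 + -2 = -3) = -5 (attained at k = 0)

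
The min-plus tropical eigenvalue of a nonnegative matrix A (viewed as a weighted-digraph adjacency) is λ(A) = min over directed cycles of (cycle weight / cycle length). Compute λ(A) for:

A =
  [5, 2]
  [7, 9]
λ(A) = 9/2

Enumerate directed cycles and compute their means (weight / length). Sample:
  cycle 0 → 0: weight = 5, length = 1, mean = 5/1 ≈ 5.000
  cycle 1 → 1: weight = 9, length = 1, mean = 9/1 ≈ 9.000
  cycle 0 → 1 → 0: weight = 9, length = 2, mean = 9/2 ≈ 4.500
  cycle 1 → 0 → 1: weight = 9, length = 2, mean = 9/2 ≈ 4.500
Minimum mean = 4.500, attained e.g. along the cycle 0 → 1 → 0 with weight 9 and length 2. So λ(A) = 9/2 = 9/2.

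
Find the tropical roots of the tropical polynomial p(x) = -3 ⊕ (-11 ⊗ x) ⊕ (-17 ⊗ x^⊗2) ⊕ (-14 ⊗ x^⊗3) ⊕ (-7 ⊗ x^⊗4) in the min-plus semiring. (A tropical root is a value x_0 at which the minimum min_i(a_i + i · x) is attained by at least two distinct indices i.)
Roots: {-7, -3, 6, 8}

Each tropical root is a break point of the lower envelope of the lines y = a_i + i · x (there are 5 lines, with slopes 0, 1, ..., 4). Only the lines that attain the minimum somewhere contribute to roots; other lines are dominated. Here the surviving (envelope) indices are i = 4, i = 3, i = 2, i = 1, i = 0.
Intersections between consecutive envelope lines give the roots: for adjacent envelope indices i < j the intersection is x = (a_i − a_j) / (j − i). Reading off the sorted break points: {-7, -3, 6, 8}.
Verification: at each break x_0, at least two indices attain the minimum of min_i(a_i + i · x_0).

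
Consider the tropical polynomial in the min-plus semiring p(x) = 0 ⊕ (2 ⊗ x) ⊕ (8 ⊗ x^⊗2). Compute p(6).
p(6) = 0

A tropical monomial a ⊗ x^⊗i evaluates to a + i · x. Evaluating each term at x = 6:
  Term 0 contributes 0 + 0 · 6 = 0
  Term 1 contributes 2 + 1 · 6 = 8
  Term 2 contributes 8 + 2 · 6 = 20
p(6) = ⊕ of these = min[0, 8, 20] = 0.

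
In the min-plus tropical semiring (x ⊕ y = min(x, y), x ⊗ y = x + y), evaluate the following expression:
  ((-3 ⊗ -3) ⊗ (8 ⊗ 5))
((-3 ⊗ -3) ⊗ (8 ⊗ 5)) = 7

Expand innermost to outermost. Recall ⊕ takes the minimum of its arguments and ⊗ takes their sum. Working out the expression ((-3 ⊗ -3) ⊗ (8 ⊗ 5)) gives 7.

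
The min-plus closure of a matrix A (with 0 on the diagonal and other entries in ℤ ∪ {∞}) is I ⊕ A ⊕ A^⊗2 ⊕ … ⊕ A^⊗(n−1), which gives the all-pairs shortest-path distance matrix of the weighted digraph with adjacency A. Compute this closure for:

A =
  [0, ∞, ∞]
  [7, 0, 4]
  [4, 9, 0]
Closure =
  [0, ∞, ∞]
  [7, 0, 4]
  [4, 9, 0]

This is the Floyd-Warshall all-pairs shortest-path computation. For each intermediate vertex k = 0, 1, …, 2, update dist[i][j] ← min(dist[i][j], dist[i][k] + dist[k][j]). The final matrix gives, for each (i, j), the minimum total weight of any directed path from i to j (possibly empty when i = j).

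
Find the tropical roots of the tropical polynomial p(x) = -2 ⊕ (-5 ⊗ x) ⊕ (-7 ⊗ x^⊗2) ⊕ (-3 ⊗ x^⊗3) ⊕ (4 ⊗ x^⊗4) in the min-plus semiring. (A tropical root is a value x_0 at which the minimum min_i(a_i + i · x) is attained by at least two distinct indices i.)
Roots: {-7, -4, 2, 3}

Each tropical root is a break point of the lower envelope of the lines y = a_i + i · x (there are 5 lines, with slopes 0, 1, ..., 4). Only the lines that attain the minimum somewhere contribute to roots; other lines are dominated. Here the surviving (envelope) indices are i = 4, i = 3, i = 2, i = 1, i = 0.
Intersections between consecutive envelope lines give the roots: for adjacent envelope indices i < j the intersection is x = (a_i − a_j) / (j − i). Reading off the sorted break points: {-7, -4, 2, 3}.
Verification: at each break x_0, at least two indices attain the minimum of min_i(a_i + i · x_0).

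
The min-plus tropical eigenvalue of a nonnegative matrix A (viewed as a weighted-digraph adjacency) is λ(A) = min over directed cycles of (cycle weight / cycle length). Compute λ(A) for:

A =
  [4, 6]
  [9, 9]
λ(A) = 4

Enumerate directed cycles and compute their means (weight / length). Sample:
  cycle 0 → 0: weight = 4, length = 1, mean = 4/1 ≈ 4.000
  cycle 1 → 1: weight = 9, length = 1, mean = 9/1 ≈ 9.000
  cycle 0 → 1 → 0: weight = 15, length = 2, mean = 15/2 ≈ 7.500
  cycle 1 → 0 → 1: weight = 15, length = 2, mean = 15/2 ≈ 7.500
Minimum mean = 4.000, attained e.g. along the cycle 0 → 0 with weight 4 and length 1. So λ(A) = 4/1 = 4.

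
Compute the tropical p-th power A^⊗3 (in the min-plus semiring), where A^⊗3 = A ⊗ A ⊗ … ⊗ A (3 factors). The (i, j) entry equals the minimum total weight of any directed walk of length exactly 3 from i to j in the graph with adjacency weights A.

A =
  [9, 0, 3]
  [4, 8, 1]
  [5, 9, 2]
A^⊗3 =
  [6, 4, 3]
  [8, 6, 5]
  [9, 7, 6]

Each entry (A^⊗3)_ij equals the minimum over all length-3 walks i = v_0 → v_1 → … → v_3 = j of Σ_t A[v_t][v_{t+1}]. For example, for (i, j) = (0, 2) we minimise over 9 possible intermediate vertex sequences; the minimum is 3, attained along the walk 0 → 1 → 2 → 2.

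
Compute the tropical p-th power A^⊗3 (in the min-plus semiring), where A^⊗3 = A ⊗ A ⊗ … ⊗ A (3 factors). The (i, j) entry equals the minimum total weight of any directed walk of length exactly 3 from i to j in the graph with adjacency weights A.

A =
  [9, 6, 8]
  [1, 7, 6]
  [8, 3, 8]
A^⊗3 =
  [12, 13, 15]
  [8, 12, 13]
  [11, 10, 12]

Each entry (A^⊗3)_ij equals the minimum over all length-3 walks i = v_0 → v_1 → … → v_3 = j of Σ_t A[v_t][v_{t+1}]. For example, for (i, j) = (0, 2) we minimise over 9 possible intermediate vertex sequences; the minimum is 15, attained along the walk 0 → 1 → 0 → 2.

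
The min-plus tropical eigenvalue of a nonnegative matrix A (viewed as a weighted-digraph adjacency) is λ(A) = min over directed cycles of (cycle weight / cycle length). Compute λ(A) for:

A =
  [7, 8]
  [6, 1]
λ(A) = 1

Enumerate directed cycles and compute their means (weight / length). Sample:
  cycle 0 → 0: weight = 7, length = 1, mean = 7/1 ≈ 7.000
  cycle 1 → 1: weight = 1, length = 1, mean = 1/1 ≈ 1.000
  cycle 0 → 1 → 0: weight = 14, length = 2, mean = 14/2 ≈ 7.000
  cycle 1 → 0 → 1: weight = 14, length = 2, mean = 14/2 ≈ 7.000
Minimum mean = 1.000, attained e.g. along the cycle 1 → 1 with weight 1 and length 1. So λ(A) = 1/1 = 1.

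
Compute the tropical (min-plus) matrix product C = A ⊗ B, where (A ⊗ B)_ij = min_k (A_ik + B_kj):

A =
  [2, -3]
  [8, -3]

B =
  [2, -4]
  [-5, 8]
A ⊗ B =
  [-8, -2]
  [-8, 4]

Apply the min-plus product entry-by-entry:
  C[0][0] = min over k of (A[0][0] + B[0][0] = 2 + 2 = 4, A[0][1] + B[1][0] = -3 + -5 = -8) = -8 (attained at k = 1)
  C[0][1] = min over k of (A[0][0] + B[0][1] = 2 + -4 = -2, A[0][1] + B[1][1] = -3 + 8 = 5) = -2 (attained at k = 0)
  C[1][0] = min over k of (A[1][0] + B[0][0] = 8 + 2 = 10, A[1][1] + B[1][0] = -3 + -5 = -8) = -8 (attained at k = 1)
  C[1][1] = min over k of (A[1][0] + B[0][1] = 8 + -4 = 4, A[1][1] + B[1][1] = -3 + 8 = 5) = 4 (attained at k = 0)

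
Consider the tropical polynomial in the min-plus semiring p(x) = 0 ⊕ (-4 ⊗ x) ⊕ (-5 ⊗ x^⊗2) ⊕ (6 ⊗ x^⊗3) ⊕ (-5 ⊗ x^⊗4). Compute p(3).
p(3) = -1

A tropical monomial a ⊗ x^⊗i evaluates to a + i · x. Evaluating each term at x = 3:
  Term 0 contributes 0 + 0 · 3 = 0
  Term 1 contributes -4 + 1 · 3 = -1
  Term 2 contributes -5 + 2 · 3 = 1
  Term 3 contributes 6 + 3 · 3 = 15
  Term 4 contributes -5 + 4 · 3 = 7
p(3) = ⊕ of these = min[0, -1, 1, 15, 7] = -1.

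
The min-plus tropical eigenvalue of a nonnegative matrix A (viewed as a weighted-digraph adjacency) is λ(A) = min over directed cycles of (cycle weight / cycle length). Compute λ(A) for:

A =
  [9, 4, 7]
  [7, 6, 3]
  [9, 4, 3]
λ(A) = 3

Enumerate directed cycles and compute their means (weight / length). Sample:
  cycle 0 → 0: weight = 9, length = 1, mean = 9/1 ≈ 9.000
  cycle 1 → 1: weight = 6, length = 1, mean = 6/1 ≈ 6.000
  cycle 2 → 2: weight = 3, length = 1, mean = 3/1 ≈ 3.000
  cycle 0 → 1 → 0: weight = 11, length = 2, mean = 11/2 ≈ 5.500
  cycle 0 → 2 → 0: weight = 16, length = 2, mean = 16/2 ≈ 8.000
  cycle 1 → 0 → 1: weight = 11, length = 2, mean = 11/2 ≈ 5.500
Minimum mean = 3.000, attained e.g. along the cycle 2 → 2 with weight 3 and length 1. So λ(A) = 3/1 = 3.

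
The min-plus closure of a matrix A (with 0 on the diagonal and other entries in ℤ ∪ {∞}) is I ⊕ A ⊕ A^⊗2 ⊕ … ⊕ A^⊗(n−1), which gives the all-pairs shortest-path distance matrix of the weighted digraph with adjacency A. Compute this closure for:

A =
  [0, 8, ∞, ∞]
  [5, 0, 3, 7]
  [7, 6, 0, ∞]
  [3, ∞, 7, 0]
Closure =
  [0, 8, 11, 15]
  [5, 0, 3, 7]
  [7, 6, 0, 13]
  [3, 11, 7, 0]

This is the Floyd-Warshall all-pairs shortest-path computation. For each intermediate vertex k = 0, 1, …, 3, update dist[i][j] ← min(dist[i][j], dist[i][k] + dist[k][j]). The final matrix gives, for each (i, j), the minimum total weight of any directed path from i to j (possibly empty when i = j).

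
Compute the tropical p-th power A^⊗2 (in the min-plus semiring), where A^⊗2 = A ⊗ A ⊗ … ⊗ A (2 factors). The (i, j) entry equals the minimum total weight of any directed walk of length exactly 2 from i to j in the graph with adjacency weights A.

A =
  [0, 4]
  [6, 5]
A^⊗2 =
  [0, 4]
  [6, 10]

Each entry (A^⊗2)_ij equals the minimum over all length-2 walks i = v_0 → v_1 → … → v_2 = j of Σ_t A[v_t][v_{t+1}]. For example, for (i, j) = (0, 1) we minimise over 2 possible intermediate vertex sequences; the minimum is 4, attained along the walk 0 → 0 → 1.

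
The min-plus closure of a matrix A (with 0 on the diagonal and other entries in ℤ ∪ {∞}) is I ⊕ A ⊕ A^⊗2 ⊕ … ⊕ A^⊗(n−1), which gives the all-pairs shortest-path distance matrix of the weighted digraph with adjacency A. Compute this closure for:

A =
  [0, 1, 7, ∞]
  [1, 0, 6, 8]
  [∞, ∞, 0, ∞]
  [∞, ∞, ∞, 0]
Closure =
  [0, 1, 7, 9]
  [1, 0, 6, 8]
  [∞, ∞, 0, ∞]
  [∞, ∞, ∞, 0]

This is the Floyd-Warshall all-pairs shortest-path computation. For each intermediate vertex k = 0, 1, …, 3, update dist[i][j] ← min(dist[i][j], dist[i][k] + dist[k][j]). The final matrix gives, for each (i, j), the minimum total weight of any directed path from i to j (possibly empty when i = j).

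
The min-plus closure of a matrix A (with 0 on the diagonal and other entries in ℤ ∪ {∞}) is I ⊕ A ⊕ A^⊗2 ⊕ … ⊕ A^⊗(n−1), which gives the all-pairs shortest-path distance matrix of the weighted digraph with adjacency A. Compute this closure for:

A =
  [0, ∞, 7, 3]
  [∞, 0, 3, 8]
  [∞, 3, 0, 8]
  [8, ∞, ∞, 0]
Closure =
  [0, 10, 7, 3]
  [16, 0, 3, 8]
  [16, 3, 0, 8]
  [8, 18, 15, 0]

This is the Floyd-Warshall all-pairs shortest-path computation. For each intermediate vertex k = 0, 1, …, 3, update dist[i][j] ← min(dist[i][j], dist[i][k] + dist[k][j]). The final matrix gives, for each (i, j), the minimum total weight of any directed path from i to j (possibly empty when i = j).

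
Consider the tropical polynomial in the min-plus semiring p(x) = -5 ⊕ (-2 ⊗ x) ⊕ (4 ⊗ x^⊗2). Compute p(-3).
p(-3) = -5

A tropical monomial a ⊗ x^⊗i evaluates to a + i · x. Evaluating each term at x = -3:
  Term 0 contributes -5 + 0 · -3 = -5
  Term 1 contributes -2 + 1 · -3 = -5
  Term 2 contributes 4 + 2 · -3 = -2
p(-3) = ⊕ of these = min[-5, -5, -2] = -5.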